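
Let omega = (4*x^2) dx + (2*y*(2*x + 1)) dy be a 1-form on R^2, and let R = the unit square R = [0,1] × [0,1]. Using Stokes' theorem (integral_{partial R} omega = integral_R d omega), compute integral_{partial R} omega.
integral_(partial R) omega = 2

Stokes: integral_partial_R omega = integral_R d omega with d omega = (∂Q/∂x - ∂P/∂y) dx ∧ dy.
  ∂Q/∂x = 4*y
  ∂P/∂y = 0
  integrand = ∂Q/∂x - ∂P/∂y = 4*y.
Integrating over R: integral_0^1 integral_0^1 (4*y) dx dy = 2.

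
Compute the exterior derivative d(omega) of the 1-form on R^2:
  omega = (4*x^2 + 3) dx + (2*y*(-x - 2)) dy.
d(omega) = (-2*y) dx ∧ dy

For a 1-form omega = sum_i f_i dx_i, the exterior derivative is
  d(omega) = sum_{i < j} (∂f_j/∂x_i - ∂f_i/∂x_j) dx_i ∧ dx_j.
  coefficient of dx ∧ dy: ∂f_2/∂x - ∂f_1/∂y = ∂(2*y*(-x - 2))/∂x - ∂(4*x^2 + 3)/∂y = -2*y
Assembling: d(omega) = (-2*y) dx ∧ dy.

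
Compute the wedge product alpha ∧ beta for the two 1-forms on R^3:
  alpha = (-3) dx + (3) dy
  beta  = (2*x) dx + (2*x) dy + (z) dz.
alpha ∧ beta = (-12*x) dx ∧ dy + (-3*z) dx ∧ dz + (3*z) dy ∧ dz

Distribute the wedge, using dx_i ∧ dx_j = -dx_j ∧ dx_i and dx_i ∧ dx_i = 0. For each pair (i, j) with i < j, the coefficient of dx_i ∧ dx_j in alpha ∧ beta is (alpha_i * beta_j - alpha_j * beta_i). Collecting: alpha ∧ beta = (-12*x) dx ∧ dy + (-3*z) dx ∧ dz + (3*z) dy ∧ dz.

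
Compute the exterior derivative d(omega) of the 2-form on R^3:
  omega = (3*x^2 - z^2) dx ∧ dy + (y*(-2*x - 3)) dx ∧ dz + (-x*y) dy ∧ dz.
d(omega) = (2*x - y - 2*z + 3) dx ∧ dy ∧ dz

For a 2-form omega = sum_{i<j} g_{ij} dx_i ∧ dx_j, the exterior derivative is
  d(omega) = sum_{i<j} d(g_{ij}) ∧ dx_i ∧ dx_j = sum_{i<j, k} (∂g_{ij}/∂x_k) dx_k ∧ dx_i ∧ dx_j.
Expand each term, using dx_k ∧ dx_i ∧ dx_j = sgn(permutation) dx_{(a)} ∧ dx_{(b)} ∧ dx_{(c)} with (a < b < c) sorted:
  d(3*x^2 - z^2) includes (∂/∂z)(3*x^2 - z^2) dz = (-2*z) dz, which multiplied by dx ∧ dy gives (-2*z) dx ∧ dy ∧ dz
  d(y*(-2*x - 3)) includes (∂/∂y)(y*(-2*x - 3)) dy = (-2*x - 3) dy, which multiplied by dx ∧ dz gives (2*x + 3) dx ∧ dy ∧ dz
  d(-x*y) includes (∂/∂x)(-x*y) dx = (-y) dx, which multiplied by dy ∧ dz gives (-y) dx ∧ dy ∧ dz
Collecting like 3-forms: d(omega) = (2*x - y - 2*z + 3) dx ∧ dy ∧ dz.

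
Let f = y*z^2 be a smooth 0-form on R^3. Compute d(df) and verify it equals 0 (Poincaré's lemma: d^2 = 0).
d(df) = 0

Step 1: df = sum_i (∂f/∂x_i) dx_i = (0) dx + (z^2) dy + (2*y*z) dz.
Step 2: Apply d again. Using the 1-form formula, the coefficient of dx ∧ dy in d(df) is ∂^2 f/∂x ∂y - ∂^2 f/∂y ∂x = (0) - (0) = 0 (equality of mixed partials for smooth f).
Similarly for dx ∧ dz and dy ∧ dz — all coefficients vanish. So d(df) = 0.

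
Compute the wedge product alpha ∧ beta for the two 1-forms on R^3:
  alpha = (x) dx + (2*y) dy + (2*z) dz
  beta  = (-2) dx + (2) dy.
alpha ∧ beta = (2*x + 4*y) dx ∧ dy + (4*z) dx ∧ dz + (-4*z) dy ∧ dz

Distribute the wedge, using dx_i ∧ dx_j = -dx_j ∧ dx_i and dx_i ∧ dx_i = 0. For each pair (i, j) with i < j, the coefficient of dx_i ∧ dx_j in alpha ∧ beta is (alpha_i * beta_j - alpha_j * beta_i). Collecting: alpha ∧ beta = (2*x + 4*y) dx ∧ dy + (4*z) dx ∧ dz + (-4*z) dy ∧ dz.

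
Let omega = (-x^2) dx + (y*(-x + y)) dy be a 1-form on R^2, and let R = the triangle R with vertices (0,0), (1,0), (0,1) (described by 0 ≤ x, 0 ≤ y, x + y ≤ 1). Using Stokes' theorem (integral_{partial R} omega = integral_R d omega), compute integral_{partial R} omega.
integral_(partial R) omega = -1/6

Stokes: integral_partial_R omega = integral_R d omega with d omega = (∂Q/∂x - ∂P/∂y) dx ∧ dy.
  ∂Q/∂x = -y
  ∂P/∂y = 0
  integrand = ∂Q/∂x - ∂P/∂y = -y.
Integrating over R: integral_0^1 integral_0^{1-x} (-y) dy dx = -1/6.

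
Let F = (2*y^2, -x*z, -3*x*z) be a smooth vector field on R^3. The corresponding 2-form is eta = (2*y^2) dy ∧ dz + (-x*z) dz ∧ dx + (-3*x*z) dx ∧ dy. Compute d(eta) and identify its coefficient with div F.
d(eta) = (-3*x) dx ∧ dy ∧ dz; div F = -3*x

For a 2-form in R^3 of the form above, applying d gives a 3-form with coefficient ∂P/∂x + ∂Q/∂y + ∂R/∂z:
  ∂P/∂x = 0
  ∂Q/∂y = 0
  ∂R/∂z = -3*x
Sum = -3*x, which is exactly div F.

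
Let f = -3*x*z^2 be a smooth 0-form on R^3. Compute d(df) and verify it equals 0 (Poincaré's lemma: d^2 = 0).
d(df) = 0

Step 1: df = sum_i (∂f/∂x_i) dx_i = (-3*z^2) dx + (0) dy + (-6*x*z) dz.
Step 2: Apply d again. Using the 1-form formula, the coefficient of dx ∧ dy in d(df) is ∂^2 f/∂x ∂y - ∂^2 f/∂y ∂x = (0) - (0) = 0 (equality of mixed partials for smooth f).
Similarly for dx ∧ dz and dy ∧ dz — all coefficients vanish. So d(df) = 0.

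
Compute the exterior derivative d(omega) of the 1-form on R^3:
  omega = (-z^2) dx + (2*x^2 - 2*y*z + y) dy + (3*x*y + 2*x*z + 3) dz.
d(omega) = (4*x) dx ∧ dy + (3*y + 4*z) dx ∧ dz + (3*x + 2*y) dy ∧ dz

For a 1-form omega = sum_i f_i dx_i, the exterior derivative is
  d(omega) = sum_{i < j} (∂f_j/∂x_i - ∂f_i/∂x_j) dx_i ∧ dx_j.
  coefficient of dx ∧ dy: ∂f_2/∂x - ∂f_1/∂y = ∂(2*x^2 - 2*y*z + y)/∂x - ∂(-z^2)/∂y = 4*x
  coefficient of dx ∧ dz: ∂f_3/∂x - ∂f_1/∂z = ∂(3*x*y + 2*x*z + 3)/∂x - ∂(-z^2)/∂z = 3*y + 4*z
  coefficient of dy ∧ dz: ∂f_3/∂y - ∂f_2/∂z = ∂(3*x*y + 2*x*z + 3)/∂y - ∂(2*x^2 - 2*y*z + y)/∂z = 3*x + 2*y
Assembling: d(omega) = (4*x) dx ∧ dy + (3*y + 4*z) dx ∧ dz + (3*x + 2*y) dy ∧ dz.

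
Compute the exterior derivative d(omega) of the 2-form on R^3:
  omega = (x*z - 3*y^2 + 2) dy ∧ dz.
d(omega) = (z) dx ∧ dy ∧ dz

For a 2-form omega = sum_{i<j} g_{ij} dx_i ∧ dx_j, the exterior derivative is
  d(omega) = sum_{i<j} d(g_{ij}) ∧ dx_i ∧ dx_j = sum_{i<j, k} (∂g_{ij}/∂x_k) dx_k ∧ dx_i ∧ dx_j.
Expand each term, using dx_k ∧ dx_i ∧ dx_j = sgn(permutation) dx_{(a)} ∧ dx_{(b)} ∧ dx_{(c)} with (a < b < c) sorted:
  d(x*z - 3*y^2 + 2) includes (∂/∂x)(x*z - 3*y^2 + 2) dx = (z) dx, which multiplied by dy ∧ dz gives (z) dx ∧ dy ∧ dz
Collecting like 3-forms: d(omega) = (z) dx ∧ dy ∧ dz.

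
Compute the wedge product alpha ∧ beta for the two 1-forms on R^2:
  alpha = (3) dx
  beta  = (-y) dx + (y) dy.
alpha ∧ beta = (3*y) dx ∧ dy

Distribute the wedge, using dx_i ∧ dx_j = -dx_j ∧ dx_i and dx_i ∧ dx_i = 0. For each pair (i, j) with i < j, the coefficient of dx_i ∧ dx_j in alpha ∧ beta is (alpha_i * beta_j - alpha_j * beta_i). Collecting: alpha ∧ beta = (3*y) dx ∧ dy.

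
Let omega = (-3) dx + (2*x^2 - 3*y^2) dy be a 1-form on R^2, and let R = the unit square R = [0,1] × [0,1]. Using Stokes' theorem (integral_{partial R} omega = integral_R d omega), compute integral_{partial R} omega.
integral_(partial R) omega = 2

Stokes: integral_partial_R omega = integral_R d omega with d omega = (∂Q/∂x - ∂P/∂y) dx ∧ dy.
  ∂Q/∂x = 4*x
  ∂P/∂y = 0
  integrand = ∂Q/∂x - ∂P/∂y = 4*x.
Integrating over R: integral_0^1 integral_0^1 (4*x) dx dy = 2.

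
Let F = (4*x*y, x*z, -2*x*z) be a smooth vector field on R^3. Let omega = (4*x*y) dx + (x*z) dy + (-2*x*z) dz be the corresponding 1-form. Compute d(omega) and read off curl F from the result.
d(omega) = (-x) dy ∧ dz + (2*z) dz ∧ dx + (-4*x + z) dx ∧ dy; curl F = (-x, 2*z, -4*x + z)

d omega = sum_{i<j} (∂f_j/∂x_i - ∂f_i/∂x_j) dx_i ∧ dx_j. Under the identification (dy ∧ dz, dz ∧ dx, dx ∧ dy) ↔ (e_x, e_y, e_z), the coefficients are exactly the components of curl F. Compute:
  ∂R/∂y - ∂Q/∂z = (0) - (x) = -x
  ∂P/∂z - ∂R/∂x = (0) - (-2*z) = 2*z
  ∂Q/∂x - ∂P/∂y = (z) - (4*x) = -4*x + z.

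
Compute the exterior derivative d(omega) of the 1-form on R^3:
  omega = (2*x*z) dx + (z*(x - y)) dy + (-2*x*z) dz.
d(omega) = (z) dx ∧ dy + (-2*x - 2*z) dx ∧ dz + (-x + y) dy ∧ dz

For a 1-form omega = sum_i f_i dx_i, the exterior derivative is
  d(omega) = sum_{i < j} (∂f_j/∂x_i - ∂f_i/∂x_j) dx_i ∧ dx_j.
  coefficient of dx ∧ dy: ∂f_2/∂x - ∂f_1/∂y = ∂(z*(x - y))/∂x - ∂(2*x*z)/∂y = z
  coefficient of dx ∧ dz: ∂f_3/∂x - ∂f_1/∂z = ∂(-2*x*z)/∂x - ∂(2*x*z)/∂z = -2*x - 2*z
  coefficient of dy ∧ dz: ∂f_3/∂y - ∂f_2/∂z = ∂(-2*x*z)/∂y - ∂(z*(x - y))/∂z = -x + y
Assembling: d(omega) = (z) dx ∧ dy + (-2*x - 2*z) dx ∧ dz + (-x + y) dy ∧ dz.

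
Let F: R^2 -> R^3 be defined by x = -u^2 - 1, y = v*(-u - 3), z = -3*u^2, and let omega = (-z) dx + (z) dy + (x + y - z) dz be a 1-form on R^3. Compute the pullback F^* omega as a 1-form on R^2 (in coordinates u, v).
F^* omega = (3*u*(-6*u^2 + 3*u*v + 6*v + 2)) du + (3*u^2*(u + 3)) dv

Using F^*(f dg) = (f ∘ F) d(g ∘ F), substitute each coordinate x_i by F_i(u, v) in f_i, and replace dx_i by d F_i = (∂F_i/∂u) du + (∂F_i/∂v) dv.
  For the x component: f_1(F) = 3*u^2; d F_1 = (-2*u) du + (0) dv
  For the y component: f_2(F) = -3*u^2; d F_2 = (-v) du + (-u - 3) dv
  For the z component: f_3(F) = 2*u^2 - u*v - 3*v - 1; d F_3 = (-6*u) du + (0) dv
Combining and collecting du, dv coefficients:
  coeff of du: 3*u*(-6*u^2 + 3*u*v + 6*v + 2)
  coeff of dv: 3*u^2*(u + 3)
F^* omega = (3*u*(-6*u^2 + 3*u*v + 6*v + 2)) du + (3*u^2*(u + 3)) dv.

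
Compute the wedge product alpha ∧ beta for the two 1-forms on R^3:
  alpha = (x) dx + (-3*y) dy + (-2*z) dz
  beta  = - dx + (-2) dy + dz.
alpha ∧ beta = (-2*x - 3*y) dx ∧ dy + (x - 2*z) dx ∧ dz + (-3*y - 4*z) dy ∧ dz

Distribute the wedge, using dx_i ∧ dx_j = -dx_j ∧ dx_i and dx_i ∧ dx_i = 0. For each pair (i, j) with i < j, the coefficient of dx_i ∧ dx_j in alpha ∧ beta is (alpha_i * beta_j - alpha_j * beta_i). Collecting: alpha ∧ beta = (-2*x - 3*y) dx ∧ dy + (x - 2*z) dx ∧ dz + (-3*y - 4*z) dy ∧ dz.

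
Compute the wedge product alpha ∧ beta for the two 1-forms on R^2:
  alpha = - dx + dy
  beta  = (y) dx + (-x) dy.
alpha ∧ beta = (x - y) dx ∧ dy

Distribute the wedge, using dx_i ∧ dx_j = -dx_j ∧ dx_i and dx_i ∧ dx_i = 0. For each pair (i, j) with i < j, the coefficient of dx_i ∧ dx_j in alpha ∧ beta is (alpha_i * beta_j - alpha_j * beta_i). Collecting: alpha ∧ beta = (x - y) dx ∧ dy.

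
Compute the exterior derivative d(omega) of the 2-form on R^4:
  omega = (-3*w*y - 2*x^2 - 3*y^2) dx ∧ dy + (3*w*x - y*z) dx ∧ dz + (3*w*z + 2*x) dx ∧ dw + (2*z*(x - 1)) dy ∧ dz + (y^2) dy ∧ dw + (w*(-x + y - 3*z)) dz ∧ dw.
d(omega) = (-3*y) dx ∧ dy ∧ dw + (3*z) dx ∧ dy ∧ dz + (-4*w + 3*x) dx ∧ dz ∧ dw + (w) dy ∧ dz ∧ dw

For a 2-form omega = sum_{i<j} g_{ij} dx_i ∧ dx_j, the exterior derivative is
  d(omega) = sum_{i<j} d(g_{ij}) ∧ dx_i ∧ dx_j = sum_{i<j, k} (∂g_{ij}/∂x_k) dx_k ∧ dx_i ∧ dx_j.
Expand each term, using dx_k ∧ dx_i ∧ dx_j = sgn(permutation) dx_{(a)} ∧ dx_{(b)} ∧ dx_{(c)} with (a < b < c) sorted:
  d(-3*w*y - 2*x^2 - 3*y^2) includes (∂/∂w)(-3*w*y - 2*x^2 - 3*y^2) dw = (-3*y) dw, which multiplied by dx ∧ dy gives (-3*y) dx ∧ dy ∧ dw
  d(3*w*x - y*z) includes (∂/∂y)(3*w*x - y*z) dy = (-z) dy, which multiplied by dx ∧ dz gives (z) dx ∧ dy ∧ dz
  d(3*w*x - y*z) includes (∂/∂w)(3*w*x - y*z) dw = (3*x) dw, which multiplied by dx ∧ dz gives (3*x) dx ∧ dz ∧ dw
  d(3*w*z + 2*x) includes (∂/∂z)(3*w*z + 2*x) dz = (3*w) dz, which multiplied by dx ∧ dw gives (-3*w) dx ∧ dz ∧ dw
  d(2*z*(x - 1)) includes (∂/∂x)(2*z*(x - 1)) dx = (2*z) dx, which multiplied by dy ∧ dz gives (2*z) dx ∧ dy ∧ dz
  d(w*(-x + y - 3*z)) includes (∂/∂x)(w*(-x + y - 3*z)) dx = (-w) dx, which multiplied by dz ∧ dw gives (-w) dx ∧ dz ∧ dw
  d(w*(-x + y - 3*z)) includes (∂/∂y)(w*(-x + y - 3*z)) dy = (w) dy, which multiplied by dz ∧ dw gives (w) dy ∧ dz ∧ dw
Collecting like 3-forms: d(omega) = (-3*y) dx ∧ dy ∧ dw + (3*z) dx ∧ dy ∧ dz + (-4*w + 3*x) dx ∧ dz ∧ dw + (w) dy ∧ dz ∧ dw.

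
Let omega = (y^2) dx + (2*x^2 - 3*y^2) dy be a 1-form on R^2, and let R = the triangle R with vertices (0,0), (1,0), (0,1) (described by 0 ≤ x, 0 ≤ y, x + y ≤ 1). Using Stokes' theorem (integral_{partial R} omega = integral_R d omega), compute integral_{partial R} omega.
integral_(partial R) omega = 1/3

Stokes: integral_partial_R omega = integral_R d omega with d omega = (∂Q/∂x - ∂P/∂y) dx ∧ dy.
  ∂Q/∂x = 4*x
  ∂P/∂y = 2*y
  integrand = ∂Q/∂x - ∂P/∂y = 4*x - 2*y.
Integrating over R: integral_0^1 integral_0^{1-x} (4*x - 2*y) dy dx = 1/3.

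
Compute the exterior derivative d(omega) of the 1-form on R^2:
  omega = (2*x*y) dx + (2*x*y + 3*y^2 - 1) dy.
d(omega) = (-2*x + 2*y) dx ∧ dy

For a 1-form omega = sum_i f_i dx_i, the exterior derivative is
  d(omega) = sum_{i < j} (∂f_j/∂x_i - ∂f_i/∂x_j) dx_i ∧ dx_j.
  coefficient of dx ∧ dy: ∂f_2/∂x - ∂f_1/∂y = ∂(2*x*y + 3*y^2 - 1)/∂x - ∂(2*x*y)/∂y = -2*x + 2*y
Assembling: d(omega) = (-2*x + 2*y) dx ∧ dy.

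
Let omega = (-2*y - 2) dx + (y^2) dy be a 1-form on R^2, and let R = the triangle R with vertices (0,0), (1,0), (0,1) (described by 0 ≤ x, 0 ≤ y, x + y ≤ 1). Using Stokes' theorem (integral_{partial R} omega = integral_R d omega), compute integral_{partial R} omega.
integral_(partial R) omega = 1

Stokes: integral_partial_R omega = integral_R d omega with d omega = (∂Q/∂x - ∂P/∂y) dx ∧ dy.
  ∂Q/∂x = 0
  ∂P/∂y = -2
  integrand = ∂Q/∂x - ∂P/∂y = 2.
Integrating over R: integral_0^1 integral_0^{1-x} (2) dy dx = 1.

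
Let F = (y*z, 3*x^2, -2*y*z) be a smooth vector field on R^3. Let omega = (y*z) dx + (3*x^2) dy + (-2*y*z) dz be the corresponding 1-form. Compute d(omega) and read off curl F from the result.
d(omega) = (-2*z) dy ∧ dz + (y) dz ∧ dx + (6*x - z) dx ∧ dy; curl F = (-2*z, y, 6*x - z)

d omega = sum_{i<j} (∂f_j/∂x_i - ∂f_i/∂x_j) dx_i ∧ dx_j. Under the identification (dy ∧ dz, dz ∧ dx, dx ∧ dy) ↔ (e_x, e_y, e_z), the coefficients are exactly the components of curl F. Compute:
  ∂R/∂y - ∂Q/∂z = (-2*z) - (0) = -2*z
  ∂P/∂z - ∂R/∂x = (y) - (0) = y
  ∂Q/∂x - ∂P/∂y = (6*x) - (z) = 6*x - z.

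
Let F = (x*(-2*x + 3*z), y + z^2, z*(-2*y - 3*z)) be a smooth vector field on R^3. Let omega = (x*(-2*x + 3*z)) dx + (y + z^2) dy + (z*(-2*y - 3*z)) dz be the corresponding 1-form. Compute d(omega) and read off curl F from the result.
d(omega) = (-4*z) dy ∧ dz + (3*x) dz ∧ dx + (0) dx ∧ dy; curl F = (-4*z, 3*x, 0)

d omega = sum_{i<j} (∂f_j/∂x_i - ∂f_i/∂x_j) dx_i ∧ dx_j. Under the identification (dy ∧ dz, dz ∧ dx, dx ∧ dy) ↔ (e_x, e_y, e_z), the coefficients are exactly the components of curl F. Compute:
  ∂R/∂y - ∂Q/∂z = (-2*z) - (2*z) = -4*z
  ∂P/∂z - ∂R/∂x = (3*x) - (0) = 3*x
  ∂Q/∂x - ∂P/∂y = (0) - (0) = 0.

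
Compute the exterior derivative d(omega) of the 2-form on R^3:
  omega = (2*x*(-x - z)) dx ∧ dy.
d(omega) = (-2*x) dx ∧ dy ∧ dz

For a 2-form omega = sum_{i<j} g_{ij} dx_i ∧ dx_j, the exterior derivative is
  d(omega) = sum_{i<j} d(g_{ij}) ∧ dx_i ∧ dx_j = sum_{i<j, k} (∂g_{ij}/∂x_k) dx_k ∧ dx_i ∧ dx_j.
Expand each term, using dx_k ∧ dx_i ∧ dx_j = sgn(permutation) dx_{(a)} ∧ dx_{(b)} ∧ dx_{(c)} with (a < b < c) sorted:
  d(2*x*(-x - z)) includes (∂/∂z)(2*x*(-x - z)) dz = (-2*x) dz, which multiplied by dx ∧ dy gives (-2*x) dx ∧ dy ∧ dz
Collecting like 3-forms: d(omega) = (-2*x) dx ∧ dy ∧ dz.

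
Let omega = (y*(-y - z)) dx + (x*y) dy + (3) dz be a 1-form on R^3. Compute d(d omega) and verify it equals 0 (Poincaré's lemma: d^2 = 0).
d(d omega) = 0

Step 1: d omega = sum_{i<j} (∂f_j/∂x_i - ∂f_i/∂x_j) dx_i ∧ dx_j:
  coeff of dx ∧ dy: 3*y + z
  coeff of dx ∧ dz: y
  coeff of dy ∧ dz: 0
Step 2: Apply d again to each 2-form coefficient. The only possible 3-form in R^3 is dx ∧ dy ∧ dz, with coefficient
  ∂(coeff of dy∧dz)/∂x - ∂(coeff of dx∧dz)/∂y + ∂(coeff of dx∧dy)/∂z
  = ∂/∂x (0) - ∂/∂y (y) + ∂/∂z (3*y + z).
Each of these terms simplifies to sums of mixed partials that cancel in pairs. The result is 0 (by equality of mixed partials for smooth functions — Schwarz / Clairaut).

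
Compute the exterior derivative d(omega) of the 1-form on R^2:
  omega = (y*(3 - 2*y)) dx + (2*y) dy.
d(omega) = (4*y - 3) dx ∧ dy

For a 1-form omega = sum_i f_i dx_i, the exterior derivative is
  d(omega) = sum_{i < j} (∂f_j/∂x_i - ∂f_i/∂x_j) dx_i ∧ dx_j.
  coefficient of dx ∧ dy: ∂f_2/∂x - ∂f_1/∂y = ∂(2*y)/∂x - ∂(y*(3 - 2*y))/∂y = 4*y - 3
Assembling: d(omega) = (4*y - 3) dx ∧ dy.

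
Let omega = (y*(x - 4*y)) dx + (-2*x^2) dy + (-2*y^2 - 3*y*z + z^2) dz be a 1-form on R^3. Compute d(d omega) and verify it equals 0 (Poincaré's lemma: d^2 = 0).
d(d omega) = 0

Step 1: d omega = sum_{i<j} (∂f_j/∂x_i - ∂f_i/∂x_j) dx_i ∧ dx_j:
  coeff of dx ∧ dy: -5*x + 8*y
  coeff of dx ∧ dz: 0
  coeff of dy ∧ dz: -4*y - 3*z
Step 2: Apply d again to each 2-form coefficient. The only possible 3-form in R^3 is dx ∧ dy ∧ dz, with coefficient
  ∂(coeff of dy∧dz)/∂x - ∂(coeff of dx∧dz)/∂y + ∂(coeff of dx∧dy)/∂z
  = ∂/∂x (-4*y - 3*z) - ∂/∂y (0) + ∂/∂z (-5*x + 8*y).
Each of these terms simplifies to sums of mixed partials that cancel in pairs. The result is 0 (by equality of mixed partials for smooth functions — Schwarz / Clairaut).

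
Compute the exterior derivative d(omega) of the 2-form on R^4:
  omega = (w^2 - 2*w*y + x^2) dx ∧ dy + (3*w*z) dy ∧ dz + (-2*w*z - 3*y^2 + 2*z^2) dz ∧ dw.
d(omega) = (2*w - 2*y) dx ∧ dy ∧ dw + (-6*y + 3*z) dy ∧ dz ∧ dw

For a 2-form omega = sum_{i<j} g_{ij} dx_i ∧ dx_j, the exterior derivative is
  d(omega) = sum_{i<j} d(g_{ij}) ∧ dx_i ∧ dx_j = sum_{i<j, k} (∂g_{ij}/∂x_k) dx_k ∧ dx_i ∧ dx_j.
Expand each term, using dx_k ∧ dx_i ∧ dx_j = sgn(permutation) dx_{(a)} ∧ dx_{(b)} ∧ dx_{(c)} with (a < b < c) sorted:
  d(w^2 - 2*w*y + x^2) includes (∂/∂w)(w^2 - 2*w*y + x^2) dw = (2*w - 2*y) dw, which multiplied by dx ∧ dy gives (2*w - 2*y) dx ∧ dy ∧ dw
  d(3*w*z) includes (∂/∂w)(3*w*z) dw = (3*z) dw, which multiplied by dy ∧ dz gives (3*z) dy ∧ dz ∧ dw
  d(-2*w*z - 3*y^2 + 2*z^2) includes (∂/∂y)(-2*w*z - 3*y^2 + 2*z^2) dy = (-6*y) dy, which multiplied by dz ∧ dw gives (-6*y) dy ∧ dz ∧ dw
Collecting like 3-forms: d(omega) = (2*w - 2*y) dx ∧ dy ∧ dw + (-6*y + 3*z) dy ∧ dz ∧ dw.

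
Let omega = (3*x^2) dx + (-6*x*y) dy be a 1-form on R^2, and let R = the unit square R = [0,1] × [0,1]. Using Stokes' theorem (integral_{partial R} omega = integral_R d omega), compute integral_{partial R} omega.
integral_(partial R) omega = -3

Stokes: integral_partial_R omega = integral_R d omega with d omega = (∂Q/∂x - ∂P/∂y) dx ∧ dy.
  ∂Q/∂x = -6*y
  ∂P/∂y = 0
  integrand = ∂Q/∂x - ∂P/∂y = -6*y.
Integrating over R: integral_0^1 integral_0^1 (-6*y) dx dy = -3.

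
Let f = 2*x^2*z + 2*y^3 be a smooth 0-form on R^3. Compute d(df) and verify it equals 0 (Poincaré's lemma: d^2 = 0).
d(df) = 0

Step 1: df = sum_i (∂f/∂x_i) dx_i = (4*x*z) dx + (6*y^2) dy + (2*x^2) dz.
Step 2: Apply d again. Using the 1-form formula, the coefficient of dx ∧ dy in d(df) is ∂^2 f/∂x ∂y - ∂^2 f/∂y ∂x = (0) - (0) = 0 (equality of mixed partials for smooth f).
Similarly for dx ∧ dz and dy ∧ dz — all coefficients vanish. So d(df) = 0.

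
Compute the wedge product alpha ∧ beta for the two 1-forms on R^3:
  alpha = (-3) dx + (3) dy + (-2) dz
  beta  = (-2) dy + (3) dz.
alpha ∧ beta = (6) dx ∧ dy + (-9) dx ∧ dz + (5) dy ∧ dz

Distribute the wedge, using dx_i ∧ dx_j = -dx_j ∧ dx_i and dx_i ∧ dx_i = 0. For each pair (i, j) with i < j, the coefficient of dx_i ∧ dx_j in alpha ∧ beta is (alpha_i * beta_j - alpha_j * beta_i). Collecting: alpha ∧ beta = (6) dx ∧ dy + (-9) dx ∧ dz + (5) dy ∧ dz.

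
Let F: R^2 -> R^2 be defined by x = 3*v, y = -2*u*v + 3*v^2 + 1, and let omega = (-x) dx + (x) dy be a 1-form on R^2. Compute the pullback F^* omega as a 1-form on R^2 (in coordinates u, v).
F^* omega = (-6*v^2) du + (3*v*(-2*u + 6*v - 3)) dv

Using F^*(f dg) = (f ∘ F) d(g ∘ F), substitute each coordinate x_i by F_i(u, v) in f_i, and replace dx_i by d F_i = (∂F_i/∂u) du + (∂F_i/∂v) dv.
  For the x component: f_1(F) = -3*v; d F_1 = (0) du + (3) dv
  For the y component: f_2(F) = 3*v; d F_2 = (-2*v) du + (-2*u + 6*v) dv
Combining and collecting du, dv coefficients:
  coeff of du: -6*v^2
  coeff of dv: 3*v*(-2*u + 6*v - 3)
F^* omega = (-6*v^2) du + (3*v*(-2*u + 6*v - 3)) dv.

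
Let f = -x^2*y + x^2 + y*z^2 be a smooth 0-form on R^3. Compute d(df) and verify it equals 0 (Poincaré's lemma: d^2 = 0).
d(df) = 0

Step 1: df = sum_i (∂f/∂x_i) dx_i = (2*x*(1 - y)) dx + (-x^2 + z^2) dy + (2*y*z) dz.
Step 2: Apply d again. Using the 1-form formula, the coefficient of dx ∧ dy in d(df) is ∂^2 f/∂x ∂y - ∂^2 f/∂y ∂x = (-2*x) - (-2*x) = 0 (equality of mixed partials for smooth f).
Similarly for dx ∧ dz and dy ∧ dz — all coefficients vanish. So d(df) = 0.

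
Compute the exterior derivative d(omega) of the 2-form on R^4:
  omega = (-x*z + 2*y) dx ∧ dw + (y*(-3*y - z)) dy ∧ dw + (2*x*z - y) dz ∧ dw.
d(omega) = (-2) dx ∧ dy ∧ dw + (x + 2*z) dx ∧ dz ∧ dw + (y - 1) dy ∧ dz ∧ dw

For a 2-form omega = sum_{i<j} g_{ij} dx_i ∧ dx_j, the exterior derivative is
  d(omega) = sum_{i<j} d(g_{ij}) ∧ dx_i ∧ dx_j = sum_{i<j, k} (∂g_{ij}/∂x_k) dx_k ∧ dx_i ∧ dx_j.
Expand each term, using dx_k ∧ dx_i ∧ dx_j = sgn(permutation) dx_{(a)} ∧ dx_{(b)} ∧ dx_{(c)} with (a < b < c) sorted:
  d(-x*z + 2*y) includes (∂/∂y)(-x*z + 2*y) dy = (2) dy, which multiplied by dx ∧ dw gives (-2) dx ∧ dy ∧ dw
  d(-x*z + 2*y) includes (∂/∂z)(-x*z + 2*y) dz = (-x) dz, which multiplied by dx ∧ dw gives (x) dx ∧ dz ∧ dw
  d(y*(-3*y - z)) includes (∂/∂z)(y*(-3*y - z)) dz = (-y) dz, which multiplied by dy ∧ dw gives (y) dy ∧ dz ∧ dw
  d(2*x*z - y) includes (∂/∂x)(2*x*z - y) dx = (2*z) dx, which multiplied by dz ∧ dw gives (2*z) dx ∧ dz ∧ dw
  d(2*x*z - y) includes (∂/∂y)(2*x*z - y) dy = (-1) dy, which multiplied by dz ∧ dw gives (-1) dy ∧ dz ∧ dw
Collecting like 3-forms: d(omega) = (-2) dx ∧ dy ∧ dw + (x + 2*z) dx ∧ dz ∧ dw + (y - 1) dy ∧ dz ∧ dw.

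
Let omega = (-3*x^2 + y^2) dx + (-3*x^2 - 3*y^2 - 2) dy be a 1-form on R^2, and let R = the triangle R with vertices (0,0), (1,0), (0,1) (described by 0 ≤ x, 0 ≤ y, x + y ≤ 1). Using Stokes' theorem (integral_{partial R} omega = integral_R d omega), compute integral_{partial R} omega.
integral_(partial R) omega = -4/3

Stokes: integral_partial_R omega = integral_R d omega with d omega = (∂Q/∂x - ∂P/∂y) dx ∧ dy.
  ∂Q/∂x = -6*x
  ∂P/∂y = 2*y
  integrand = ∂Q/∂x - ∂P/∂y = -6*x - 2*y.
Integrating over R: integral_0^1 integral_0^{1-x} (-6*x - 2*y) dy dx = -4/3.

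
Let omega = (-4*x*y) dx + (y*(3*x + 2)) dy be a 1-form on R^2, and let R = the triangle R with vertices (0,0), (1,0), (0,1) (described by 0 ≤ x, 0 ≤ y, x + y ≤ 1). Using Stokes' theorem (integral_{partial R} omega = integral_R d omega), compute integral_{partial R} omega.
integral_(partial R) omega = 7/6

Stokes: integral_partial_R omega = integral_R d omega with d omega = (∂Q/∂x - ∂P/∂y) dx ∧ dy.
  ∂Q/∂x = 3*y
  ∂P/∂y = -4*x
  integrand = ∂Q/∂x - ∂P/∂y = 4*x + 3*y.
Integrating over R: integral_0^1 integral_0^{1-x} (4*x + 3*y) dy dx = 7/6.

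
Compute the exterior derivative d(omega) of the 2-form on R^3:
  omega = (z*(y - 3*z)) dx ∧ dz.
d(omega) = (-z) dx ∧ dy ∧ dz

For a 2-form omega = sum_{i<j} g_{ij} dx_i ∧ dx_j, the exterior derivative is
  d(omega) = sum_{i<j} d(g_{ij}) ∧ dx_i ∧ dx_j = sum_{i<j, k} (∂g_{ij}/∂x_k) dx_k ∧ dx_i ∧ dx_j.
Expand each term, using dx_k ∧ dx_i ∧ dx_j = sgn(permutation) dx_{(a)} ∧ dx_{(b)} ∧ dx_{(c)} with (a < b < c) sorted:
  d(z*(y - 3*z)) includes (∂/∂y)(z*(y - 3*z)) dy = (z) dy, which multiplied by dx ∧ dz gives (-z) dx ∧ dy ∧ dz
Collecting like 3-forms: d(omega) = (-z) dx ∧ dy ∧ dz.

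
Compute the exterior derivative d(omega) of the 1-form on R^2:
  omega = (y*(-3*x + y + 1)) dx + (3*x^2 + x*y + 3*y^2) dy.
d(omega) = (9*x - y - 1) dx ∧ dy

For a 1-form omega = sum_i f_i dx_i, the exterior derivative is
  d(omega) = sum_{i < j} (∂f_j/∂x_i - ∂f_i/∂x_j) dx_i ∧ dx_j.
  coefficient of dx ∧ dy: ∂f_2/∂x - ∂f_1/∂y = ∂(3*x^2 + x*y + 3*y^2)/∂x - ∂(y*(-3*x + y + 1))/∂y = 9*x - y - 1
Assembling: d(omega) = (9*x - y - 1) dx ∧ dy.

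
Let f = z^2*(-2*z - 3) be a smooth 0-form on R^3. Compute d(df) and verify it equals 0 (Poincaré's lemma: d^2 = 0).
d(df) = 0

Step 1: df = sum_i (∂f/∂x_i) dx_i = (0) dx + (0) dy + (6*z*(-z - 1)) dz.
Step 2: Apply d again. Using the 1-form formula, the coefficient of dx ∧ dy in d(df) is ∂^2 f/∂x ∂y - ∂^2 f/∂y ∂x = (0) - (0) = 0 (equality of mixed partials for smooth f).
Similarly for dx ∧ dz and dy ∧ dz — all coefficients vanish. So d(df) = 0.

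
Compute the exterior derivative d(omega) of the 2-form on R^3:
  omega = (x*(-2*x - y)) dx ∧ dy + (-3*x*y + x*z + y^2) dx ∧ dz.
d(omega) = (3*x - 2*y) dx ∧ dy ∧ dz

For a 2-form omega = sum_{i<j} g_{ij} dx_i ∧ dx_j, the exterior derivative is
  d(omega) = sum_{i<j} d(g_{ij}) ∧ dx_i ∧ dx_j = sum_{i<j, k} (∂g_{ij}/∂x_k) dx_k ∧ dx_i ∧ dx_j.
Expand each term, using dx_k ∧ dx_i ∧ dx_j = sgn(permutation) dx_{(a)} ∧ dx_{(b)} ∧ dx_{(c)} with (a < b < c) sorted:
  d(-3*x*y + x*z + y^2) includes (∂/∂y)(-3*x*y + x*z + y^2) dy = (-3*x + 2*y) dy, which multiplied by dx ∧ dz gives (3*x - 2*y) dx ∧ dy ∧ dz
Collecting like 3-forms: d(omega) = (3*x - 2*y) dx ∧ dy ∧ dz.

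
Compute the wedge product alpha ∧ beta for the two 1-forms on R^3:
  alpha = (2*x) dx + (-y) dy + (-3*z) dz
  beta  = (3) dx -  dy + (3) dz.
alpha ∧ beta = (-2*x + 3*y) dx ∧ dy + (6*x + 9*z) dx ∧ dz + (-3*y - 3*z) dy ∧ dz

Distribute the wedge, using dx_i ∧ dx_j = -dx_j ∧ dx_i and dx_i ∧ dx_i = 0. For each pair (i, j) with i < j, the coefficient of dx_i ∧ dx_j in alpha ∧ beta is (alpha_i * beta_j - alpha_j * beta_i). Collecting: alpha ∧ beta = (-2*x + 3*y) dx ∧ dy + (6*x + 9*z) dx ∧ dz + (-3*y - 3*z) dy ∧ dz.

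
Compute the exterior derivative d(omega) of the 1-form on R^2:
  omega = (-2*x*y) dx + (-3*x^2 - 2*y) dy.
d(omega) = (-4*x) dx ∧ dy

For a 1-form omega = sum_i f_i dx_i, the exterior derivative is
  d(omega) = sum_{i < j} (∂f_j/∂x_i - ∂f_i/∂x_j) dx_i ∧ dx_j.
  coefficient of dx ∧ dy: ∂f_2/∂x - ∂f_1/∂y = ∂(-3*x^2 - 2*y)/∂x - ∂(-2*x*y)/∂y = -4*x
Assembling: d(omega) = (-4*x) dx ∧ dy.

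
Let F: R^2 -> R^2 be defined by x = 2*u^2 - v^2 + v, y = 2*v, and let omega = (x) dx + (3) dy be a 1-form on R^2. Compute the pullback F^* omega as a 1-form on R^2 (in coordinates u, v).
F^* omega = (4*u*(2*u^2 - v^2 + v)) du + (-4*u^2*v + 2*u^2 + 2*v^3 - 3*v^2 + v + 6) dv

Using F^*(f dg) = (f ∘ F) d(g ∘ F), substitute each coordinate x_i by F_i(u, v) in f_i, and replace dx_i by d F_i = (∂F_i/∂u) du + (∂F_i/∂v) dv.
  For the x component: f_1(F) = 2*u^2 - v^2 + v; d F_1 = (4*u) du + (1 - 2*v) dv
  For the y component: f_2(F) = 3; d F_2 = (0) du + (2) dv
Combining and collecting du, dv coefficients:
  coeff of du: 4*u*(2*u^2 - v^2 + v)
  coeff of dv: -4*u^2*v + 2*u^2 + 2*v^3 - 3*v^2 + v + 6
F^* omega = (4*u*(2*u^2 - v^2 + v)) du + (-4*u^2*v + 2*u^2 + 2*v^3 - 3*v^2 + v + 6) dv.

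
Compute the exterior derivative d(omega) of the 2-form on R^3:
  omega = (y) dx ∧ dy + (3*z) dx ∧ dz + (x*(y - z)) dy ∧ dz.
d(omega) = (y - z) dx ∧ dy ∧ dz

For a 2-form omega = sum_{i<j} g_{ij} dx_i ∧ dx_j, the exterior derivative is
  d(omega) = sum_{i<j} d(g_{ij}) ∧ dx_i ∧ dx_j = sum_{i<j, k} (∂g_{ij}/∂x_k) dx_k ∧ dx_i ∧ dx_j.
Expand each term, using dx_k ∧ dx_i ∧ dx_j = sgn(permutation) dx_{(a)} ∧ dx_{(b)} ∧ dx_{(c)} with (a < b < c) sorted:
  d(x*(y - z)) includes (∂/∂x)(x*(y - z)) dx = (y - z) dx, which multiplied by dy ∧ dz gives (y - z) dx ∧ dy ∧ dz
Collecting like 3-forms: d(omega) = (y - z) dx ∧ dy ∧ dz.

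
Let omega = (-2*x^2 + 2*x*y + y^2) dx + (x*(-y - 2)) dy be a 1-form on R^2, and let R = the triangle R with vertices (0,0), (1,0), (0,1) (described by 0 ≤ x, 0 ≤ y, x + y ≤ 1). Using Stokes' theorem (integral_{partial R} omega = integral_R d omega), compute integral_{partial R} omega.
integral_(partial R) omega = -11/6

Stokes: integral_partial_R omega = integral_R d omega with d omega = (∂Q/∂x - ∂P/∂y) dx ∧ dy.
  ∂Q/∂x = -y - 2
  ∂P/∂y = 2*x + 2*y
  integrand = ∂Q/∂x - ∂P/∂y = -2*x - 3*y - 2.
Integrating over R: integral_0^1 integral_0^{1-x} (-2*x - 3*y - 2) dy dx = -11/6.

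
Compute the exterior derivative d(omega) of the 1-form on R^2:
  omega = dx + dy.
d(omega) = 0

For a 1-form omega = sum_i f_i dx_i, the exterior derivative is
  d(omega) = sum_{i < j} (∂f_j/∂x_i - ∂f_i/∂x_j) dx_i ∧ dx_j.

Assembling: d(omega) = 0.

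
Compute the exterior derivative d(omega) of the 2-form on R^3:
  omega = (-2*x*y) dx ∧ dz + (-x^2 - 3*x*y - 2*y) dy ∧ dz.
d(omega) = (-3*y) dx ∧ dy ∧ dz

For a 2-form omega = sum_{i<j} g_{ij} dx_i ∧ dx_j, the exterior derivative is
  d(omega) = sum_{i<j} d(g_{ij}) ∧ dx_i ∧ dx_j = sum_{i<j, k} (∂g_{ij}/∂x_k) dx_k ∧ dx_i ∧ dx_j.
Expand each term, using dx_k ∧ dx_i ∧ dx_j = sgn(permutation) dx_{(a)} ∧ dx_{(b)} ∧ dx_{(c)} with (a < b < c) sorted:
  d(-2*x*y) includes (∂/∂y)(-2*x*y) dy = (-2*x) dy, which multiplied by dx ∧ dz gives (2*x) dx ∧ dy ∧ dz
  d(-x^2 - 3*x*y - 2*y) includes (∂/∂x)(-x^2 - 3*x*y - 2*y) dx = (-2*x - 3*y) dx, which multiplied by dy ∧ dz gives (-2*x - 3*y) dx ∧ dy ∧ dz
Collecting like 3-forms: d(omega) = (-3*y) dx ∧ dy ∧ dz.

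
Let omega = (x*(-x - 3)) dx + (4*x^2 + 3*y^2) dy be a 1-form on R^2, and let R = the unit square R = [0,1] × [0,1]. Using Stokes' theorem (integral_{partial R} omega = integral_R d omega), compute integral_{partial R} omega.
integral_(partial R) omega = 4

Stokes: integral_partial_R omega = integral_R d omega with d omega = (∂Q/∂x - ∂P/∂y) dx ∧ dy.
  ∂Q/∂x = 8*x
  ∂P/∂y = 0
  integrand = ∂Q/∂x - ∂P/∂y = 8*x.
Integrating over R: integral_0^1 integral_0^1 (8*x) dx dy = 4.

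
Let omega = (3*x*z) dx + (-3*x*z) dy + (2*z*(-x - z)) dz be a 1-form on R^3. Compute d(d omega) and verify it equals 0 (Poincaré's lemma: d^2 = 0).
d(d omega) = 0

Step 1: d omega = sum_{i<j} (∂f_j/∂x_i - ∂f_i/∂x_j) dx_i ∧ dx_j:
  coeff of dx ∧ dy: -3*z
  coeff of dx ∧ dz: -3*x - 2*z
  coeff of dy ∧ dz: 3*x
Step 2: Apply d again to each 2-form coefficient. The only possible 3-form in R^3 is dx ∧ dy ∧ dz, with coefficient
  ∂(coeff of dy∧dz)/∂x - ∂(coeff of dx∧dz)/∂y + ∂(coeff of dx∧dy)/∂z
  = ∂/∂x (3*x) - ∂/∂y (-3*x - 2*z) + ∂/∂z (-3*z).
Each of these terms simplifies to sums of mixed partials that cancel in pairs. The result is 0 (by equality of mixed partials for smooth functions — Schwarz / Clairaut).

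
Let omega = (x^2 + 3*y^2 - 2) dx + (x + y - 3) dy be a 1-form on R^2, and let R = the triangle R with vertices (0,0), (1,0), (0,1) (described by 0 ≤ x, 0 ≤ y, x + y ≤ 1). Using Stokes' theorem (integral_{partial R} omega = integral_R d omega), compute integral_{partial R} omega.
integral_(partial R) omega = -1/2

Stokes: integral_partial_R omega = integral_R d omega with d omega = (∂Q/∂x - ∂P/∂y) dx ∧ dy.
  ∂Q/∂x = 1
  ∂P/∂y = 6*y
  integrand = ∂Q/∂x - ∂P/∂y = 1 - 6*y.
Integrating over R: integral_0^1 integral_0^{1-x} (1 - 6*y) dy dx = -1/2.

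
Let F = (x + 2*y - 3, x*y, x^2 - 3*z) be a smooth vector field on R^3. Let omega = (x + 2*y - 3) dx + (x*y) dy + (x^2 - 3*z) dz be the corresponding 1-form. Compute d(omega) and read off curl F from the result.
d(omega) = (0) dy ∧ dz + (-2*x) dz ∧ dx + (y - 2) dx ∧ dy; curl F = (0, -2*x, y - 2)

d omega = sum_{i<j} (∂f_j/∂x_i - ∂f_i/∂x_j) dx_i ∧ dx_j. Under the identification (dy ∧ dz, dz ∧ dx, dx ∧ dy) ↔ (e_x, e_y, e_z), the coefficients are exactly the components of curl F. Compute:
  ∂R/∂y - ∂Q/∂z = (0) - (0) = 0
  ∂P/∂z - ∂R/∂x = (0) - (2*x) = -2*x
  ∂Q/∂x - ∂P/∂y = (y) - (2) = y - 2.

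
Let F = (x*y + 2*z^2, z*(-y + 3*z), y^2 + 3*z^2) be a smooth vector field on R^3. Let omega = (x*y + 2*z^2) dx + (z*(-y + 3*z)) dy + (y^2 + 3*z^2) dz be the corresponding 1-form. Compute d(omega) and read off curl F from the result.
d(omega) = (3*y - 6*z) dy ∧ dz + (4*z) dz ∧ dx + (-x) dx ∧ dy; curl F = (3*y - 6*z, 4*z, -x)

d omega = sum_{i<j} (∂f_j/∂x_i - ∂f_i/∂x_j) dx_i ∧ dx_j. Under the identification (dy ∧ dz, dz ∧ dx, dx ∧ dy) ↔ (e_x, e_y, e_z), the coefficients are exactly the components of curl F. Compute:
  ∂R/∂y - ∂Q/∂z = (2*y) - (-y + 6*z) = 3*y - 6*z
  ∂P/∂z - ∂R/∂x = (4*z) - (0) = 4*z
  ∂Q/∂x - ∂P/∂y = (0) - (x) = -x.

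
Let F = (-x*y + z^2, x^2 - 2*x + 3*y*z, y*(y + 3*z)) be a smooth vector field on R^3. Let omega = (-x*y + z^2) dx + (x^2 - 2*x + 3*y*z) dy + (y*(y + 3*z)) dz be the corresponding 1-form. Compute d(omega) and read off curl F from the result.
d(omega) = (-y + 3*z) dy ∧ dz + (2*z) dz ∧ dx + (3*x - 2) dx ∧ dy; curl F = (-y + 3*z, 2*z, 3*x - 2)

d omega = sum_{i<j} (∂f_j/∂x_i - ∂f_i/∂x_j) dx_i ∧ dx_j. Under the identification (dy ∧ dz, dz ∧ dx, dx ∧ dy) ↔ (e_x, e_y, e_z), the coefficients are exactly the components of curl F. Compute:
  ∂R/∂y - ∂Q/∂z = (2*y + 3*z) - (3*y) = -y + 3*z
  ∂P/∂z - ∂R/∂x = (2*z) - (0) = 2*z
  ∂Q/∂x - ∂P/∂y = (2*x - 2) - (-x) = 3*x - 2.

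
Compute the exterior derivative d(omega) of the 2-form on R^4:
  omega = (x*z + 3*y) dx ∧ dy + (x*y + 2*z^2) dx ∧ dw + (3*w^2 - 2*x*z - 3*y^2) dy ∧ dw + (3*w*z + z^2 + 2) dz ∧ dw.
d(omega) = (x) dx ∧ dy ∧ dz + (-x - 2*z) dx ∧ dy ∧ dw + (-4*z) dx ∧ dz ∧ dw + (2*x) dy ∧ dz ∧ dw

For a 2-form omega = sum_{i<j} g_{ij} dx_i ∧ dx_j, the exterior derivative is
  d(omega) = sum_{i<j} d(g_{ij}) ∧ dx_i ∧ dx_j = sum_{i<j, k} (∂g_{ij}/∂x_k) dx_k ∧ dx_i ∧ dx_j.
Expand each term, using dx_k ∧ dx_i ∧ dx_j = sgn(permutation) dx_{(a)} ∧ dx_{(b)} ∧ dx_{(c)} with (a < b < c) sorted:
  d(x*z + 3*y) includes (∂/∂z)(x*z + 3*y) dz = (x) dz, which multiplied by dx ∧ dy gives (x) dx ∧ dy ∧ dz
  d(x*y + 2*z^2) includes (∂/∂y)(x*y + 2*z^2) dy = (x) dy, which multiplied by dx ∧ dw gives (-x) dx ∧ dy ∧ dw
  d(x*y + 2*z^2) includes (∂/∂z)(x*y + 2*z^2) dz = (4*z) dz, which multiplied by dx ∧ dw gives (-4*z) dx ∧ dz ∧ dw
  d(3*w^2 - 2*x*z - 3*y^2) includes (∂/∂x)(3*w^2 - 2*x*z - 3*y^2) dx = (-2*z) dx, which multiplied by dy ∧ dw gives (-2*z) dx ∧ dy ∧ dw
  d(3*w^2 - 2*x*z - 3*y^2) includes (∂/∂z)(3*w^2 - 2*x*z - 3*y^2) dz = (-2*x) dz, which multiplied by dy ∧ dw gives (2*x) dy ∧ dz ∧ dw
Collecting like 3-forms: d(omega) = (x) dx ∧ dy ∧ dz + (-x - 2*z) dx ∧ dy ∧ dw + (-4*z) dx ∧ dz ∧ dw + (2*x) dy ∧ dz ∧ dw.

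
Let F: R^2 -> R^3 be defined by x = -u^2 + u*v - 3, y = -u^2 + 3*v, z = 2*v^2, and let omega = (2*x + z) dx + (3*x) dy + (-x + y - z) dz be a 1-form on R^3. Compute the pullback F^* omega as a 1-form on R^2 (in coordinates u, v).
F^* omega = (10*u^3 - 12*u^2*v - 2*u*v^2 + 30*u + 2*v^3 - 6*v) du + (-2*u^3 + 2*u^2*v - 9*u^2 - 2*u*v^2 + 9*u*v - 6*u - 8*v^3 + 12*v^2 + 12*v - 27) dv

Using F^*(f dg) = (f ∘ F) d(g ∘ F), substitute each coordinate x_i by F_i(u, v) in f_i, and replace dx_i by d F_i = (∂F_i/∂u) du + (∂F_i/∂v) dv.
  For the x component: f_1(F) = -2*u^2 + 2*u*v + 2*v^2 - 6; d F_1 = (-2*u + v) du + (u) dv
  For the y component: f_2(F) = -3*u^2 + 3*u*v - 9; d F_2 = (-2*u) du + (3) dv
  For the z component: f_3(F) = -u*v - 2*v^2 + 3*v + 3; d F_3 = (0) du + (4*v) dv
Combining and collecting du, dv coefficients:
  coeff of du: 10*u^3 - 12*u^2*v - 2*u*v^2 + 30*u + 2*v^3 - 6*v
  coeff of dv: -2*u^3 + 2*u^2*v - 9*u^2 - 2*u*v^2 + 9*u*v - 6*u - 8*v^3 + 12*v^2 + 12*v - 27
F^* omega = (10*u^3 - 12*u^2*v - 2*u*v^2 + 30*u + 2*v^3 - 6*v) du + (-2*u^3 + 2*u^2*v - 9*u^2 - 2*u*v^2 + 9*u*v - 6*u - 8*v^3 + 12*v^2 + 12*v - 27) dv.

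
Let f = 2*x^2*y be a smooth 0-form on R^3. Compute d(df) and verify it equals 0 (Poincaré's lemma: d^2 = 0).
d(df) = 0

Step 1: df = sum_i (∂f/∂x_i) dx_i = (4*x*y) dx + (2*x^2) dy + (0) dz.
Step 2: Apply d again. Using the 1-form formula, the coefficient of dx ∧ dy in d(df) is ∂^2 f/∂x ∂y - ∂^2 f/∂y ∂x = (4*x) - (4*x) = 0 (equality of mixed partials for smooth f).
Similarly for dx ∧ dz and dy ∧ dz — all coefficients vanish. So d(df) = 0.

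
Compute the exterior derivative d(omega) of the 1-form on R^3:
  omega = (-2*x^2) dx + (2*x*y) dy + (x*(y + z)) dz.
d(omega) = (2*y) dx ∧ dy + (y + z) dx ∧ dz + (x) dy ∧ dz

For a 1-form omega = sum_i f_i dx_i, the exterior derivative is
  d(omega) = sum_{i < j} (∂f_j/∂x_i - ∂f_i/∂x_j) dx_i ∧ dx_j.
  coefficient of dx ∧ dy: ∂f_2/∂x - ∂f_1/∂y = ∂(2*x*y)/∂x - ∂(-2*x^2)/∂y = 2*y
  coefficient of dx ∧ dz: ∂f_3/∂x - ∂f_1/∂z = ∂(x*(y + z))/∂x - ∂(-2*x^2)/∂z = y + z
  coefficient of dy ∧ dz: ∂f_3/∂y - ∂f_2/∂z = ∂(x*(y + z))/∂y - ∂(2*x*y)/∂z = x
Assembling: d(omega) = (2*y) dx ∧ dy + (y + z) dx ∧ dz + (x) dy ∧ dz.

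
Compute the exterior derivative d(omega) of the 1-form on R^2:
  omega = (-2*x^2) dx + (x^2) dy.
d(omega) = (2*x) dx ∧ dy

For a 1-form omega = sum_i f_i dx_i, the exterior derivative is
  d(omega) = sum_{i < j} (∂f_j/∂x_i - ∂f_i/∂x_j) dx_i ∧ dx_j.
  coefficient of dx ∧ dy: ∂f_2/∂x - ∂f_1/∂y = ∂(x^2)/∂x - ∂(-2*x^2)/∂y = 2*x
Assembling: d(omega) = (2*x) dx ∧ dy.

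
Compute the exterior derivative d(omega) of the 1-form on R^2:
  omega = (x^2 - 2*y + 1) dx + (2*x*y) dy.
d(omega) = (2*y + 2) dx ∧ dy

For a 1-form omega = sum_i f_i dx_i, the exterior derivative is
  d(omega) = sum_{i < j} (∂f_j/∂x_i - ∂f_i/∂x_j) dx_i ∧ dx_j.
  coefficient of dx ∧ dy: ∂f_2/∂x - ∂f_1/∂y = ∂(2*x*y)/∂x - ∂(x^2 - 2*y + 1)/∂y = 2*y + 2
Assembling: d(omega) = (2*y + 2) dx ∧ dy.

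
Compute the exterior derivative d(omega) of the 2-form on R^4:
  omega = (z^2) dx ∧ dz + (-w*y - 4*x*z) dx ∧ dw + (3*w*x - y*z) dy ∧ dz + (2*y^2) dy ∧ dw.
d(omega) = (w) dx ∧ dy ∧ dw + (4*x) dx ∧ dz ∧ dw + (3*w) dx ∧ dy ∧ dz + (3*x) dy ∧ dz ∧ dw

For a 2-form omega = sum_{i<j} g_{ij} dx_i ∧ dx_j, the exterior derivative is
  d(omega) = sum_{i<j} d(g_{ij}) ∧ dx_i ∧ dx_j = sum_{i<j, k} (∂g_{ij}/∂x_k) dx_k ∧ dx_i ∧ dx_j.
Expand each term, using dx_k ∧ dx_i ∧ dx_j = sgn(permutation) dx_{(a)} ∧ dx_{(b)} ∧ dx_{(c)} with (a < b < c) sorted:
  d(-w*y - 4*x*z) includes (∂/∂y)(-w*y - 4*x*z) dy = (-w) dy, which multiplied by dx ∧ dw gives (w) dx ∧ dy ∧ dw
  d(-w*y - 4*x*z) includes (∂/∂z)(-w*y - 4*x*z) dz = (-4*x) dz, which multiplied by dx ∧ dw gives (4*x) dx ∧ dz ∧ dw
  d(3*w*x - y*z) includes (∂/∂x)(3*w*x - y*z) dx = (3*w) dx, which multiplied by dy ∧ dz gives (3*w) dx ∧ dy ∧ dz
  d(3*w*x - y*z) includes (∂/∂w)(3*w*x - y*z) dw = (3*x) dw, which multiplied by dy ∧ dz gives (3*x) dy ∧ dz ∧ dw
Collecting like 3-forms: d(omega) = (w) dx ∧ dy ∧ dw + (4*x) dx ∧ dz ∧ dw + (3*w) dx ∧ dy ∧ dz + (3*x) dy ∧ dz ∧ dw.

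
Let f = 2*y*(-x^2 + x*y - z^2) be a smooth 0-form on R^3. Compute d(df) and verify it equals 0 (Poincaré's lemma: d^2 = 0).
d(df) = 0

Step 1: df = sum_i (∂f/∂x_i) dx_i = (2*y*(-2*x + y)) dx + (-2*x^2 + 4*x*y - 2*z^2) dy + (-4*y*z) dz.
Step 2: Apply d again. Using the 1-form formula, the coefficient of dx ∧ dy in d(df) is ∂^2 f/∂x ∂y - ∂^2 f/∂y ∂x = (-4*x + 4*y) - (-4*x + 4*y) = 0 (equality of mixed partials for smooth f).
Similarly for dx ∧ dz and dy ∧ dz — all coefficients vanish. So d(df) = 0.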